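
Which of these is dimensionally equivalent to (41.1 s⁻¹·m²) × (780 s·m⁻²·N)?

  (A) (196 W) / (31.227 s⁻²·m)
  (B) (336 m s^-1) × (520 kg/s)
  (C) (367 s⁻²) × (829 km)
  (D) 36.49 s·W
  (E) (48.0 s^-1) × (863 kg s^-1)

Reference: [m²·s⁻¹] · [kg·m⁻¹·s⁻¹] = kg·m·s⁻².
Each option:
  (A) [kg·m²·s⁻³] / [m·s⁻²] = kg·m·s⁻¹
  (B) [m·s⁻¹] · [kg·s⁻¹] = kg·m·s⁻²  ← same
  (C) [s⁻²] · [m] = m·s⁻²
  (D) W·s = J·s⁻¹·s = kg·m²·s⁻²
  (E) [s⁻¹] · [kg·s⁻¹] = kg·s⁻²
Only (B) matches kg·m·s⁻².

(B)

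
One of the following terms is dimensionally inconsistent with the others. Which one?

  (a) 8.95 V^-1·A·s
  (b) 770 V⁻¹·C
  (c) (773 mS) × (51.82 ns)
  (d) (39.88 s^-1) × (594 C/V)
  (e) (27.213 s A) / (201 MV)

Work out the base dimensions of each:
  (a) A·s·V⁻¹ = A·s·(J·C⁻¹)⁻¹ = kg⁻¹·m⁻²·s⁴·A²
  (b) C·V⁻¹ = s·A·(J·C⁻¹)⁻¹ = kg⁻¹·m⁻²·s⁴·A²
  (c) [kg⁻¹·m⁻²·s³·A²] · [s] = kg⁻¹·m⁻²·s⁴·A²
  (d) [s⁻¹] · [kg⁻¹·m⁻²·s⁴·A²] = kg⁻¹·m⁻²·s³·A²
  (e) [s·A] / [kg·m²·s⁻³·A⁻¹] = kg⁻¹·m⁻²·s⁴·A²
All reduce to kg⁻¹·m⁻²·s⁴·A² except (d), which is kg⁻¹·m⁻²·s³·A².

(d)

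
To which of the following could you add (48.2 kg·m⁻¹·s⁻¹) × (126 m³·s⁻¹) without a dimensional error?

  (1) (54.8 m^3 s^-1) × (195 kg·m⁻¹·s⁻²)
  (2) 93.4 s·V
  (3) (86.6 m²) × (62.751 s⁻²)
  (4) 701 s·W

Reference: [kg·m⁻¹·s⁻¹] · [m³·s⁻¹] = kg·m²·s⁻².
Each option:
  (1) [m³·s⁻¹] · [kg·m⁻¹·s⁻²] = kg·m²·s⁻³
  (2) V·s = J·C⁻¹·s = kg·m²·s⁻²·A⁻¹
  (3) [m²] · [s⁻²] = m²·s⁻²
  (4) W·s = J·s⁻¹·s = kg·m²·s⁻²  ← same
Only (4) matches kg·m²·s⁻².

(4)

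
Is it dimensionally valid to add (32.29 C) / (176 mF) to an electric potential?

Dimensions:
  (32.29 C) / (176 mF):  [s·A] / [kg⁻¹·m⁻²·s⁴·A²] = kg·m²·s⁻³·A⁻¹
  an electric potential:  [electric potential] = kg·m²·s⁻³·A⁻¹
Both are kg·m²·s⁻³·A⁻¹, so they have the same dimensions and can be added.

Yes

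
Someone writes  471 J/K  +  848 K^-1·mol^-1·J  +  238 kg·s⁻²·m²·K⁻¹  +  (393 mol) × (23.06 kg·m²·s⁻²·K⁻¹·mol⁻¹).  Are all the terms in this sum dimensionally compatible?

Dimensions:
  471 J/K:  J·K⁻¹ = N·m·K⁻¹ = kg·m²·s⁻²·K⁻¹
  848 K^-1·mol^-1·J:  J·mol⁻¹·K⁻¹ = N·m·mol⁻¹·K⁻¹ = kg·m²·s⁻²·K⁻¹·mol⁻¹
  238 kg·s⁻²·m²·K⁻¹:  kg·m²·s⁻²·K⁻¹
  (393 mol) × (23.06 kg·m²·s⁻²·K⁻¹·mol⁻¹):  [mol] · [kg·m²·s⁻²·K⁻¹·mol⁻¹] = kg·m²·s⁻²·K⁻¹
The terms do not share a single dimension (kg·m²·s⁻²·K⁻¹ vs kg·m²·s⁻²·K⁻¹·mol⁻¹).

No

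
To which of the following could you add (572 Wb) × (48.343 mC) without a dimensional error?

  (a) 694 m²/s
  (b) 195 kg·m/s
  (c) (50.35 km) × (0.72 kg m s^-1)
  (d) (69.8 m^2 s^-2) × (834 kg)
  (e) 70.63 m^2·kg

(c)

Reference: [kg·m²·s⁻²·A⁻¹] · [s·A] = kg·m²·s⁻¹.
Each option:
  (a) m²·s⁻¹
  (b) kg·m·s⁻¹
  (c) [m] · [kg·m·s⁻¹] = kg·m²·s⁻¹  ← same
  (d) [m²·s⁻²] · [kg] = kg·m²·s⁻²
  (e) kg·m²
Only (c) matches kg·m²·s⁻¹.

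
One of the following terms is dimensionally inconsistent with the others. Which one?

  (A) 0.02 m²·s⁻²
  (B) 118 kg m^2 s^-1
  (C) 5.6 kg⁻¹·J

Reduce each to base SI dimensions:
  (A) m²·s⁻²
  (B) kg·m²·s⁻¹
  (C) J·kg⁻¹ = N·m·kg⁻¹ = m²·s⁻²
All reduce to m²·s⁻² except (B), which is kg·m²·s⁻¹.

(B)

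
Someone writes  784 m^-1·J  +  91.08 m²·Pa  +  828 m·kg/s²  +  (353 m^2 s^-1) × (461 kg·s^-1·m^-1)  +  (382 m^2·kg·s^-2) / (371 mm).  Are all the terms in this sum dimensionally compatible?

Yes

Expand each in SI base units:
  784 m^-1·J:  J·m⁻¹ = N·m·m⁻¹ = kg·m·s⁻²
  91.08 m²·Pa:  Pa·m² = N·m⁻²·m² = kg·m·s⁻²
  828 m·kg/s²:  kg·m·s⁻²
  (353 m^2 s^-1) × (461 kg·s^-1·m^-1):  [m²·s⁻¹] · [kg·m⁻¹·s⁻¹] = kg·m·s⁻²
  (382 m^2·kg·s^-2) / (371 mm):  [kg·m²·s⁻²] / [m] = kg·m·s⁻²
Every term reduces to kg·m·s⁻².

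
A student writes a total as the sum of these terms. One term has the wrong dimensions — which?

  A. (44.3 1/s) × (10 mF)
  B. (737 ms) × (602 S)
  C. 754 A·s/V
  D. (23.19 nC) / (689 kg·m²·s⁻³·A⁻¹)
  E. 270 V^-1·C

Dimensions:
  A. [s⁻¹] · [kg⁻¹·m⁻²·s⁴·A²] = kg⁻¹·m⁻²·s³·A²
  B. [s] · [kg⁻¹·m⁻²·s³·A²] = kg⁻¹·m⁻²·s⁴·A²
  C. A·s·V⁻¹ = A·s·(J·C⁻¹)⁻¹ = kg⁻¹·m⁻²·s⁴·A²
  D. [s·A] / [kg·m²·s⁻³·A⁻¹] = kg⁻¹·m⁻²·s⁴·A²
  E. C·V⁻¹ = s·A·(J·C⁻¹)⁻¹ = kg⁻¹·m⁻²·s⁴·A²
All reduce to kg⁻¹·m⁻²·s⁴·A² except A., which is kg⁻¹·m⁻²·s³·A².

A.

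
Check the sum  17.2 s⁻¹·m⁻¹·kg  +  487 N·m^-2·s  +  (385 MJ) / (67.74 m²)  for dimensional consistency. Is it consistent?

No

In SI base units:
  17.2 s⁻¹·m⁻¹·kg:  kg·m⁻¹·s⁻¹
  487 N·m^-2·s:  N·s·m⁻² = kg·m·s⁻²·s·m⁻² = kg·m⁻¹·s⁻¹
  (385 MJ) / (67.74 m²):  [kg·m²·s⁻²] / [m²] = kg·s⁻²
The terms do not share a single dimension (kg·m⁻¹·s⁻¹ vs kg·s⁻²).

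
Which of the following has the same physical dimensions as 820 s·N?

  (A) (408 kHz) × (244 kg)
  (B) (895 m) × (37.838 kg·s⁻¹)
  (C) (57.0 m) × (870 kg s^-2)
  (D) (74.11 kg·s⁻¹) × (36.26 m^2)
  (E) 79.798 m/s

Reference: N·s = kg·m·s⁻²·s = kg·m·s⁻¹.
Each option:
  (A) [s⁻¹] · [kg] = kg·s⁻¹
  (B) [m] · [kg·s⁻¹] = kg·m·s⁻¹  ← same
  (C) [m] · [kg·s⁻²] = kg·m·s⁻²
  (D) [kg·s⁻¹] · [m²] = kg·m²·s⁻¹
  (E) m·s⁻¹
Only (B) matches kg·m·s⁻¹.

(B)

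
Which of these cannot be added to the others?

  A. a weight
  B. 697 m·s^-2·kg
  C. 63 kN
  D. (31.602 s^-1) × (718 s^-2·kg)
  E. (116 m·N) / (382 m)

D.

Work out the base dimensions of each:
  A. [weight] = kg·m·s⁻²
  B. kg·m·s⁻²
  C. N = kg·m·s⁻²
  D. [s⁻¹] · [kg·s⁻²] = kg·s⁻³
  E. [kg·m²·s⁻²] / [m] = kg·m·s⁻²
All reduce to kg·m·s⁻² except D., which is kg·s⁻³.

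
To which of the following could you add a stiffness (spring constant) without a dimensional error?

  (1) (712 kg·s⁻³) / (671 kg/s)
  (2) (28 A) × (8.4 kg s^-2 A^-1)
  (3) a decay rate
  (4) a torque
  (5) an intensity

(2)

Reference: [stiffness (spring constant)] = kg·s⁻².
Each option:
  (1) [kg·s⁻³] / [kg·s⁻¹] = s⁻²
  (2) [A] · [kg·s⁻²·A⁻¹] = kg·s⁻²  ← same
  (3) [decay rate] = s⁻¹
  (4) [torque] = kg·m²·s⁻²
  (5) [intensity] = kg·s⁻³
Only (2) matches kg·s⁻².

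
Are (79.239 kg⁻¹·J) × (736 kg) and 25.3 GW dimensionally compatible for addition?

Dimensions:
  (79.239 kg⁻¹·J) × (736 kg):  [m²·s⁻²] · [kg] = kg·m²·s⁻²
  25.3 GW:  W = J·s⁻¹ = kg·m²·s⁻³
kg·m²·s⁻² ≠ kg·m²·s⁻³, so they cannot be added.

No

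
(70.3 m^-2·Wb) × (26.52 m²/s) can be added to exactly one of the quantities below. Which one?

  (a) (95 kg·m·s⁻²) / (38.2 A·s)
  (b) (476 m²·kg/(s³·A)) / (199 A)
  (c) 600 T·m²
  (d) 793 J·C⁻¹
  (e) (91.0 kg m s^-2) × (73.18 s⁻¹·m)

Reference: [kg·s⁻²·A⁻¹] · [m²·s⁻¹] = kg·m²·s⁻³·A⁻¹.
Each option:
  (a) [kg·m·s⁻²] / [s·A] = kg·m·s⁻³·A⁻¹
  (b) [kg·m²·s⁻³·A⁻¹] / [A] = kg·m²·s⁻³·A⁻²
  (c) T·m² = Wb·m⁻²·m² = kg·m²·s⁻²·A⁻¹
  (d) J·C⁻¹ = N·m·(s·A)⁻¹ = kg·m²·s⁻³·A⁻¹  ← same
  (e) [kg·m·s⁻²] · [m·s⁻¹] = kg·m²·s⁻³
Only (d) matches kg·m²·s⁻³·A⁻¹.

(d)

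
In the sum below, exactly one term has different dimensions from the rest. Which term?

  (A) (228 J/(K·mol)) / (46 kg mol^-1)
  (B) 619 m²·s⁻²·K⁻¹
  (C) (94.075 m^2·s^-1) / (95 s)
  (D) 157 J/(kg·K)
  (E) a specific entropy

(C)

Dimensions:
  (A) [kg·m²·s⁻²·K⁻¹·mol⁻¹] / [kg·mol⁻¹] = m²·s⁻²·K⁻¹
  (B) m²·s⁻²·K⁻¹
  (C) [m²·s⁻¹] / [s] = m²·s⁻²
  (D) J·kg⁻¹·K⁻¹ = N·m·kg⁻¹·K⁻¹ = m²·s⁻²·K⁻¹
  (E) [specific entropy] = m²·s⁻²·K⁻¹
All reduce to m²·s⁻²·K⁻¹ except (C), which is m²·s⁻².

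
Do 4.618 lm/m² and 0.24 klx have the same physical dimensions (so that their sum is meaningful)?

Yes

Reduce each to base SI dimensions:
  4.618 lm/m²:  lm·m⁻² = cd·m⁻² = m⁻²·cd
  0.24 klx:  lx = lm·m⁻² = m⁻²·cd
Both are m⁻²·cd, so they have the same dimensions and can be added.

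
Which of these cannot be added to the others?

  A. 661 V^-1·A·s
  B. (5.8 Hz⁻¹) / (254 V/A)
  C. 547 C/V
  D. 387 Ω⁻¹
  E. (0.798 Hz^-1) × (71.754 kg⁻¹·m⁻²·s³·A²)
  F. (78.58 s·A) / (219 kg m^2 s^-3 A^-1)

D.

Dimensions:
  A. A·s·V⁻¹ = A·s·(J·C⁻¹)⁻¹ = kg⁻¹·m⁻²·s⁴·A²
  B. [s] / [kg·m²·s⁻³·A⁻²] = kg⁻¹·m⁻²·s⁴·A²
  C. C·V⁻¹ = s·A·(J·C⁻¹)⁻¹ = kg⁻¹·m⁻²·s⁴·A²
  D. Ω⁻¹ = (V·A⁻¹)⁻¹ = kg⁻¹·m⁻²·s³·A²
  E. [s] · [kg⁻¹·m⁻²·s³·A²] = kg⁻¹·m⁻²·s⁴·A²
  F. [s·A] / [kg·m²·s⁻³·A⁻¹] = kg⁻¹·m⁻²·s⁴·A²
All reduce to kg⁻¹·m⁻²·s⁴·A² except D., which is kg⁻¹·m⁻²·s³·A².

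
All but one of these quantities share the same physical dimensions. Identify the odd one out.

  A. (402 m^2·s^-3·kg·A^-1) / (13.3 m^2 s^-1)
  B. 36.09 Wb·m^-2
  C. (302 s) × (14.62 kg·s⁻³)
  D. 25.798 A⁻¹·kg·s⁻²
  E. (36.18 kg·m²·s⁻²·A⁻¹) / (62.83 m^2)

C.

Expand each in SI base units:
  A. [kg·m²·s⁻³·A⁻¹] / [m²·s⁻¹] = kg·s⁻²·A⁻¹
  B. Wb·m⁻² = V·s·m⁻² = kg·s⁻²·A⁻¹
  C. [s] · [kg·s⁻³] = kg·s⁻²
  D. kg·s⁻²·A⁻¹
  E. [kg·m²·s⁻²·A⁻¹] / [m²] = kg·s⁻²·A⁻¹
All reduce to kg·s⁻²·A⁻¹ except C., which is kg·s⁻².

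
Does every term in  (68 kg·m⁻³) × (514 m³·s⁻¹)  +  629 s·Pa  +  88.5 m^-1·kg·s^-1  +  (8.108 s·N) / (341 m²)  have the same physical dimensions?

Dimensions:
  (68 kg·m⁻³) × (514 m³·s⁻¹):  [kg·m⁻³] · [m³·s⁻¹] = kg·s⁻¹
  629 s·Pa:  Pa·s = N·m⁻²·s = kg·m⁻¹·s⁻¹
  88.5 m^-1·kg·s^-1:  kg·m⁻¹·s⁻¹
  (8.108 s·N) / (341 m²):  [kg·m·s⁻¹] / [m²] = kg·m⁻¹·s⁻¹
The terms do not share a single dimension (kg·m⁻¹·s⁻¹ vs kg·s⁻¹).

No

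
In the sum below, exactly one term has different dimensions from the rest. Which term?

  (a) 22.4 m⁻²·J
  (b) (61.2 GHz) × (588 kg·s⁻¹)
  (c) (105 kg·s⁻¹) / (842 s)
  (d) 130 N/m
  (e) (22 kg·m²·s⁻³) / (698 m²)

(e)

Reduce each to base SI dimensions:
  (a) J·m⁻² = N·m·m⁻² = kg·s⁻²
  (b) [s⁻¹] · [kg·s⁻¹] = kg·s⁻²
  (c) [kg·s⁻¹] / [s] = kg·s⁻²
  (d) N·m⁻¹ = kg·m·s⁻²·m⁻¹ = kg·s⁻²
  (e) [kg·m²·s⁻³] / [m²] = kg·s⁻³
All reduce to kg·s⁻² except (e), which is kg·s⁻³.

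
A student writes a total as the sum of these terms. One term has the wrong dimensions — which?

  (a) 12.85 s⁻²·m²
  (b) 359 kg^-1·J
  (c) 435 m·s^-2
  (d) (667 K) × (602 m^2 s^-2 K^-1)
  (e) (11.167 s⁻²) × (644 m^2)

(c)

Reduce each to base SI dimensions:
  (a) m²·s⁻²
  (b) J·kg⁻¹ = N·m·kg⁻¹ = m²·s⁻²
  (c) m·s⁻²
  (d) [K] · [m²·s⁻²·K⁻¹] = m²·s⁻²
  (e) [s⁻²] · [m²] = m²·s⁻²
All reduce to m²·s⁻² except (c), which is m·s⁻².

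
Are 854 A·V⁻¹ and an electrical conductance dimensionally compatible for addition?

Yes

In SI base units:
  854 A·V⁻¹:  A·V⁻¹ = A·(J·C⁻¹)⁻¹ = kg⁻¹·m⁻²·s³·A²
  an electrical conductance:  [electrical conductance] = kg⁻¹·m⁻²·s³·A²
Both are kg⁻¹·m⁻²·s³·A², so they have the same dimensions and can be added.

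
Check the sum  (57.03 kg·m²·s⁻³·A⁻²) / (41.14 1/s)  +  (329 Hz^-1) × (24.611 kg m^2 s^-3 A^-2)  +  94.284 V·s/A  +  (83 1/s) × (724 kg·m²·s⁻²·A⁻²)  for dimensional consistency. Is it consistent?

Reduce each to base SI dimensions:
  (57.03 kg·m²·s⁻³·A⁻²) / (41.14 1/s):  [kg·m²·s⁻³·A⁻²] / [s⁻¹] = kg·m²·s⁻²·A⁻²
  (329 Hz^-1) × (24.611 kg m^2 s^-3 A^-2):  [s] · [kg·m²·s⁻³·A⁻²] = kg·m²·s⁻²·A⁻²
  94.284 V·s/A:  V·s·A⁻¹ = J·C⁻¹·s·A⁻¹ = kg·m²·s⁻²·A⁻²
  (83 1/s) × (724 kg·m²·s⁻²·A⁻²):  [s⁻¹] · [kg·m²·s⁻²·A⁻²] = kg·m²·s⁻³·A⁻²
The terms do not share a single dimension (kg·m²·s⁻²·A⁻² vs kg·m²·s⁻³·A⁻²).

No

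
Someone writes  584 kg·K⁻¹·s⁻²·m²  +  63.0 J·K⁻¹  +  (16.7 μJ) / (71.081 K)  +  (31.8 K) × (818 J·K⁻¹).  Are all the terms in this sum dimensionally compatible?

No

Expand each in SI base units:
  584 kg·K⁻¹·s⁻²·m²:  kg·m²·s⁻²·K⁻¹
  63.0 J·K⁻¹:  J·K⁻¹ = N·m·K⁻¹ = kg·m²·s⁻²·K⁻¹
  (16.7 μJ) / (71.081 K):  [kg·m²·s⁻²] / [K] = kg·m²·s⁻²·K⁻¹
  (31.8 K) × (818 J·K⁻¹):  [K] · [kg·m²·s⁻²·K⁻¹] = kg·m²·s⁻²
The terms do not share a single dimension (kg·m²·s⁻² vs kg·m²·s⁻²·K⁻¹).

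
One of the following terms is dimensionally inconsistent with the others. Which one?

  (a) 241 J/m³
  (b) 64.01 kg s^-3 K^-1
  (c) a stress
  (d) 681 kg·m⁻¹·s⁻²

Dimensions:
  (a) J·m⁻³ = N·m·m⁻³ = kg·m⁻¹·s⁻²
  (b) kg·s⁻³·K⁻¹
  (c) [stress] = kg·m⁻¹·s⁻²
  (d) kg·m⁻¹·s⁻²
All reduce to kg·m⁻¹·s⁻² except (b), which is kg·s⁻³·K⁻¹.

(b)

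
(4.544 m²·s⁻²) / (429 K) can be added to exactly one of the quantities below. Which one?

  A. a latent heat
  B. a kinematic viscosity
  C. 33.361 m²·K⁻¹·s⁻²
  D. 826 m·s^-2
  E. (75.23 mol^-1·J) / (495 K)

Reference: [m²·s⁻²] / [K] = m²·s⁻²·K⁻¹.
Each option:
  A. [latent heat] = m²·s⁻²
  B. [kinematic viscosity] = m²·s⁻¹
  C. m²·s⁻²·K⁻¹  ← same
  D. m·s⁻²
  E. [kg·m²·s⁻²·mol⁻¹] / [K] = kg·m²·s⁻²·K⁻¹·mol⁻¹
Only C. matches m²·s⁻²·K⁻¹.

C.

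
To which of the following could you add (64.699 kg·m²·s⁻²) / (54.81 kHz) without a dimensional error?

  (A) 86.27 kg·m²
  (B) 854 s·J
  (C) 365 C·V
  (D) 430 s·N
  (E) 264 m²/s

Reference: [kg·m²·s⁻²] / [s⁻¹] = kg·m²·s⁻¹.
Each option:
  (A) kg·m²
  (B) J·s = N·m·s = kg·m²·s⁻¹  ← same
  (C) C·V = s·A·J·C⁻¹ = kg·m²·s⁻²
  (D) N·s = kg·m·s⁻²·s = kg·m·s⁻¹
  (E) m²·s⁻¹
Only (B) matches kg·m²·s⁻¹.

(B)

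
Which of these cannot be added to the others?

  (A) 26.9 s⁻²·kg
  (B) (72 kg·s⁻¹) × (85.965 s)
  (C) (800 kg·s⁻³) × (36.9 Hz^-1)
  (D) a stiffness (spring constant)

Expand each in SI base units:
  (A) kg·s⁻²
  (B) [kg·s⁻¹] · [s] = kg
  (C) [kg·s⁻³] · [s] = kg·s⁻²
  (D) [stiffness (spring constant)] = kg·s⁻²
All reduce to kg·s⁻² except (B), which is kg.

(B)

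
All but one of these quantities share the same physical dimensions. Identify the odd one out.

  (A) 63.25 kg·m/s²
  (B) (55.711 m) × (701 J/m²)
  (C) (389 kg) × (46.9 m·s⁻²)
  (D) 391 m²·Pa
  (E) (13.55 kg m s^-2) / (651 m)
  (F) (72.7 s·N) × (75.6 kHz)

(E)

Reduce each to base SI dimensions:
  (A) kg·m·s⁻²
  (B) [m] · [kg·s⁻²] = kg·m·s⁻²
  (C) [kg] · [m·s⁻²] = kg·m·s⁻²
  (D) Pa·m² = N·m⁻²·m² = kg·m·s⁻²
  (E) [kg·m·s⁻²] / [m] = kg·s⁻²
  (F) [kg·m·s⁻¹] · [s⁻¹] = kg·m·s⁻²
All reduce to kg·m·s⁻² except (E), which is kg·s⁻².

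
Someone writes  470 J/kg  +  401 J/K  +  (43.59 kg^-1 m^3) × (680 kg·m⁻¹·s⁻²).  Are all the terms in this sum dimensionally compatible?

No

Reduce each to base SI dimensions:
  470 J/kg:  J·kg⁻¹ = N·m·kg⁻¹ = m²·s⁻²
  401 J/K:  J·K⁻¹ = N·m·K⁻¹ = kg·m²·s⁻²·K⁻¹
  (43.59 kg^-1 m^3) × (680 kg·m⁻¹·s⁻²):  [kg⁻¹·m³] · [kg·m⁻¹·s⁻²] = m²·s⁻²
The terms do not share a single dimension (kg·m²·s⁻²·K⁻¹ vs m²·s⁻²).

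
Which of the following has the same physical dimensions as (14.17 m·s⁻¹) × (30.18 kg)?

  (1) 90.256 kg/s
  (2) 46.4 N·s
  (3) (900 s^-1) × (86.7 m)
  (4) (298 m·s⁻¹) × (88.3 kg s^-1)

Reference: [m·s⁻¹] · [kg] = kg·m·s⁻¹.
Each option:
  (1) kg·s⁻¹
  (2) N·s = kg·m·s⁻²·s = kg·m·s⁻¹  ← same
  (3) [s⁻¹] · [m] = m·s⁻¹
  (4) [m·s⁻¹] · [kg·s⁻¹] = kg·m·s⁻²
Only (2) matches kg·m·s⁻¹.

(2)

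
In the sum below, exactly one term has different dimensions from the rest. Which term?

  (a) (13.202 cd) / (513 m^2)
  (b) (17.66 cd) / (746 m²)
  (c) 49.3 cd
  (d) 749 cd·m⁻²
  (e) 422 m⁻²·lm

Dimensions:
  (a) [cd] / [m²] = m⁻²·cd
  (b) [cd] / [m²] = m⁻²·cd
  (c) cd
  (d) cd·m⁻² = m⁻²·cd
  (e) lm·m⁻² = cd·m⁻² = m⁻²·cd
All reduce to m⁻²·cd except (c), which is cd.

(c)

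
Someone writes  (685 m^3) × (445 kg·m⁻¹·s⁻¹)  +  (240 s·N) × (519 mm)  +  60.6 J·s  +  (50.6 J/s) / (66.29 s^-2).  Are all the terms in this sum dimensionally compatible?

Dimensions:
  (685 m^3) × (445 kg·m⁻¹·s⁻¹):  [m³] · [kg·m⁻¹·s⁻¹] = kg·m²·s⁻¹
  (240 s·N) × (519 mm):  [kg·m·s⁻¹] · [m] = kg·m²·s⁻¹
  60.6 J·s:  J·s = N·m·s = kg·m²·s⁻¹
  (50.6 J/s) / (66.29 s^-2):  [kg·m²·s⁻³] / [s⁻²] = kg·m²·s⁻¹
Every term reduces to kg·m²·s⁻¹.

Yes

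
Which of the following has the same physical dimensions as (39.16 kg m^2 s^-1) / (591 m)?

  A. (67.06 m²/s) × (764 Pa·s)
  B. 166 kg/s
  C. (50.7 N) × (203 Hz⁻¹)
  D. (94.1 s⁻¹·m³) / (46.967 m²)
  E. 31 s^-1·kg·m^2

C.

Reference: [kg·m²·s⁻¹] / [m] = kg·m·s⁻¹.
Each option:
  A. [m²·s⁻¹] · [kg·m⁻¹·s⁻¹] = kg·m·s⁻²
  B. kg·s⁻¹
  C. [kg·m·s⁻²] · [s] = kg·m·s⁻¹  ← same
  D. [m³·s⁻¹] / [m²] = m·s⁻¹
  E. kg·m²·s⁻¹
Only C. matches kg·m·s⁻¹.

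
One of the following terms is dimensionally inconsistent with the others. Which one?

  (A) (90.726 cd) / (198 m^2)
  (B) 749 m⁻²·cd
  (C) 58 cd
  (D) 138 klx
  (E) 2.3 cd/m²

Dimensions:
  (A) [cd] / [m²] = m⁻²·cd
  (B) m⁻²·cd
  (C) cd
  (D) lx = lm·m⁻² = m⁻²·cd
  (E) cd·m⁻² = m⁻²·cd
All reduce to m⁻²·cd except (C), which is cd.

(C)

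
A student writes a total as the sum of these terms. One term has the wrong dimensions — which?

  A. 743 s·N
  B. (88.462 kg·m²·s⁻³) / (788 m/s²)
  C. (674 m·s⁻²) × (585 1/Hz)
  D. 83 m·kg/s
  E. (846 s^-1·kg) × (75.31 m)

C.

In SI base units:
  A. N·s = kg·m·s⁻²·s = kg·m·s⁻¹
  B. [kg·m²·s⁻³] / [m·s⁻²] = kg·m·s⁻¹
  C. [m·s⁻²] · [s] = m·s⁻¹
  D. kg·m·s⁻¹
  E. [kg·s⁻¹] · [m] = kg·m·s⁻¹
All reduce to kg·m·s⁻¹ except C., which is m·s⁻¹.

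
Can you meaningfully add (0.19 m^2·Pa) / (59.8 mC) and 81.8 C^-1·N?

Dimensions:
  (0.19 m^2·Pa) / (59.8 mC):  [kg·m·s⁻²] / [s·A] = kg·m·s⁻³·A⁻¹
  81.8 C^-1·N:  N·C⁻¹ = kg·m·s⁻²·(s·A)⁻¹ = kg·m·s⁻³·A⁻¹
Both are kg·m·s⁻³·A⁻¹, so they have the same dimensions and can be added.

Yes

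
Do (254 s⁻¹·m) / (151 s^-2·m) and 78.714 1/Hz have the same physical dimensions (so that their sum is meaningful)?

Dimensions:
  (254 s⁻¹·m) / (151 s^-2·m):  [m·s⁻¹] / [m·s⁻²] = s
  78.714 1/Hz:  Hz⁻¹ = (s⁻¹)⁻¹ = s
Both are s, so they have the same dimensions and can be added.

Yes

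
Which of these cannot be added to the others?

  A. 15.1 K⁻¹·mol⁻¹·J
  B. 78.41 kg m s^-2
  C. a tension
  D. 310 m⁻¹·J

Dimensions:
  A. J·mol⁻¹·K⁻¹ = N·m·mol⁻¹·K⁻¹ = kg·m²·s⁻²·K⁻¹·mol⁻¹
  B. kg·m·s⁻²
  C. [tension] = kg·m·s⁻²
  D. J·m⁻¹ = N·m·m⁻¹ = kg·m·s⁻²
All reduce to kg·m·s⁻² except A., which is kg·m²·s⁻²·K⁻¹·mol⁻¹.

A.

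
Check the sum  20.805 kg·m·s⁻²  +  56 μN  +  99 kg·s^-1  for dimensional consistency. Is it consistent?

No

Work out the base dimensions of each:
  20.805 kg·m·s⁻²:  kg·m·s⁻²
  56 μN:  N = kg·m·s⁻²
  99 kg·s^-1:  kg·s⁻¹
The terms do not share a single dimension (kg·m·s⁻² vs kg·s⁻¹).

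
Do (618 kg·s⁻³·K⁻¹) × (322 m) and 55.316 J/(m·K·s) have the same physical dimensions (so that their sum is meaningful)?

Yes

Reduce each to base SI dimensions:
  (618 kg·s⁻³·K⁻¹) × (322 m):  [kg·s⁻³·K⁻¹] · [m] = kg·m·s⁻³·K⁻¹
  55.316 J/(m·K·s):  J·s⁻¹·m⁻¹·K⁻¹ = N·m·s⁻¹·m⁻¹·K⁻¹ = kg·m·s⁻³·K⁻¹
Both are kg·m·s⁻³·K⁻¹, so they have the same dimensions and can be added.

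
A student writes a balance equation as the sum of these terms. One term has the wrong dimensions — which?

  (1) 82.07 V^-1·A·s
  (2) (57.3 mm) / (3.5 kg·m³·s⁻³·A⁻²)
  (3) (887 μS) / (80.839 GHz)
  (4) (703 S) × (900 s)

In SI base units:
  (1) A·s·V⁻¹ = A·s·(J·C⁻¹)⁻¹ = kg⁻¹·m⁻²·s⁴·A²
  (2) [m] / [kg·m³·s⁻³·A⁻²] = kg⁻¹·m⁻²·s³·A²
  (3) [kg⁻¹·m⁻²·s³·A²] / [s⁻¹] = kg⁻¹·m⁻²·s⁴·A²
  (4) [kg⁻¹·m⁻²·s³·A²] · [s] = kg⁻¹·m⁻²·s⁴·A²
All reduce to kg⁻¹·m⁻²·s⁴·A² except (2), which is kg⁻¹·m⁻²·s³·A².

(2)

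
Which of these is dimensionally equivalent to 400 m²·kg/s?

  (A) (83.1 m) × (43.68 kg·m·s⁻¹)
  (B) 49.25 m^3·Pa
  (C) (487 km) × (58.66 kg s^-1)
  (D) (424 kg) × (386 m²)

(A)

Reference: kg·m²·s⁻¹.
Each option:
  (A) [m] · [kg·m·s⁻¹] = kg·m²·s⁻¹  ← same
  (B) Pa·m³ = N·m⁻²·m³ = kg·m²·s⁻²
  (C) [m] · [kg·s⁻¹] = kg·m·s⁻¹
  (D) [kg] · [m²] = kg·m²
Only (A) matches kg·m²·s⁻¹.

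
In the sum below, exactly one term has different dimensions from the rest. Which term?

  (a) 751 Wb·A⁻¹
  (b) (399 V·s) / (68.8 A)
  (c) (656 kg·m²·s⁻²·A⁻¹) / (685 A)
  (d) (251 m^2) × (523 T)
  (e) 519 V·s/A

(d)

Work out the base dimensions of each:
  (a) Wb·A⁻¹ = V·s·A⁻¹ = kg·m²·s⁻²·A⁻²
  (b) [kg·m²·s⁻²·A⁻¹] / [A] = kg·m²·s⁻²·A⁻²
  (c) [kg·m²·s⁻²·A⁻¹] / [A] = kg·m²·s⁻²·A⁻²
  (d) [m²] · [kg·s⁻²·A⁻¹] = kg·m²·s⁻²·A⁻¹
  (e) V·s·A⁻¹ = J·C⁻¹·s·A⁻¹ = kg·m²·s⁻²·A⁻²
All reduce to kg·m²·s⁻²·A⁻² except (d), which is kg·m²·s⁻²·A⁻¹.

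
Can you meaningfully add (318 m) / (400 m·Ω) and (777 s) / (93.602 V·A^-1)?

No

Reduce each to base SI dimensions:
  (318 m) / (400 m·Ω):  [m] / [kg·m³·s⁻³·A⁻²] = kg⁻¹·m⁻²·s³·A²
  (777 s) / (93.602 V·A^-1):  [s] / [kg·m²·s⁻³·A⁻²] = kg⁻¹·m⁻²·s⁴·A²
kg⁻¹·m⁻²·s³·A² ≠ kg⁻¹·m⁻²·s⁴·A², so they cannot be added.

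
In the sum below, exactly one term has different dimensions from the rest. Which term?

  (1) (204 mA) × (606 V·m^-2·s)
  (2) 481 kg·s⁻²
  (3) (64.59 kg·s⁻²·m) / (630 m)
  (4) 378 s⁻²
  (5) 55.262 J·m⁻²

Reduce each to base SI dimensions:
  (1) [A] · [kg·s⁻²·A⁻¹] = kg·s⁻²
  (2) kg·s⁻²
  (3) [kg·m·s⁻²] / [m] = kg·s⁻²
  (4) s⁻²
  (5) J·m⁻² = N·m·m⁻² = kg·s⁻²
All reduce to kg·s⁻² except (4), which is s⁻².

(4)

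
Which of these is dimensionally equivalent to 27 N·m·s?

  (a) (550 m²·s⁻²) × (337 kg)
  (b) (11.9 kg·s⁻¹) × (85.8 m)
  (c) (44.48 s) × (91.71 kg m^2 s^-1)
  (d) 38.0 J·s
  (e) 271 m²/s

(d)

Reference: N·m·s = kg·m·s⁻²·m·s = kg·m²·s⁻¹.
Each option:
  (a) [m²·s⁻²] · [kg] = kg·m²·s⁻²
  (b) [kg·s⁻¹] · [m] = kg·m·s⁻¹
  (c) [s] · [kg·m²·s⁻¹] = kg·m²
  (d) J·s = N·m·s = kg·m²·s⁻¹  ← same
  (e) m²·s⁻¹
Only (d) matches kg·m²·s⁻¹.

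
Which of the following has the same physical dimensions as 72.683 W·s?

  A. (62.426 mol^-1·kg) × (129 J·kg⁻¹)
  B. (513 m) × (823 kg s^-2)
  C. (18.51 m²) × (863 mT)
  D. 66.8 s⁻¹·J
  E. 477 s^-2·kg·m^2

E.

Reference: W·s = J·s⁻¹·s = kg·m²·s⁻².
Each option:
  A. [kg·mol⁻¹] · [m²·s⁻²] = kg·m²·s⁻²·mol⁻¹
  B. [m] · [kg·s⁻²] = kg·m·s⁻²
  C. [m²] · [kg·s⁻²·A⁻¹] = kg·m²·s⁻²·A⁻¹
  D. J·s⁻¹ = N·m·s⁻¹ = kg·m²·s⁻³
  E. kg·m²·s⁻²  ← same
Only E. matches kg·m²·s⁻².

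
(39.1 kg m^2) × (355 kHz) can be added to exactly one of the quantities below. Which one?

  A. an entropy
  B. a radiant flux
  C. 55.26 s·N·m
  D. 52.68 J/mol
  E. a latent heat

C.

Reference: [kg·m²] · [s⁻¹] = kg·m²·s⁻¹.
Each option:
  A. [entropy] = kg·m²·s⁻²·K⁻¹
  B. [radiant flux] = kg·m²·s⁻³
  C. N·m·s = kg·m·s⁻²·m·s = kg·m²·s⁻¹  ← same
  D. J·mol⁻¹ = N·m·mol⁻¹ = kg·m²·s⁻²·mol⁻¹
  E. [latent heat] = m²·s⁻²
Only C. matches kg·m²·s⁻¹.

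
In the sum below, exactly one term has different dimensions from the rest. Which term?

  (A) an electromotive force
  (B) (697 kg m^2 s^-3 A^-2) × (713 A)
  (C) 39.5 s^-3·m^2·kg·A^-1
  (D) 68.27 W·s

(D)

Dimensions:
  (A) [electromotive force] = kg·m²·s⁻³·A⁻¹
  (B) [kg·m²·s⁻³·A⁻²] · [A] = kg·m²·s⁻³·A⁻¹
  (C) kg·m²·s⁻³·A⁻¹
  (D) W·s = J·s⁻¹·s = kg·m²·s⁻²
All reduce to kg·m²·s⁻³·A⁻¹ except (D), which is kg·m²·s⁻².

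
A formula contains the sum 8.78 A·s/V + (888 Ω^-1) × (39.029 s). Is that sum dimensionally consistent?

Work out the base dimensions of each:
  8.78 A·s/V:  A·s·V⁻¹ = A·s·(J·C⁻¹)⁻¹ = kg⁻¹·m⁻²·s⁴·A²
  (888 Ω^-1) × (39.029 s):  [kg⁻¹·m⁻²·s³·A²] · [s] = kg⁻¹·m⁻²·s⁴·A²
Both are kg⁻¹·m⁻²·s⁴·A², so they have the same dimensions and can be added.

Yes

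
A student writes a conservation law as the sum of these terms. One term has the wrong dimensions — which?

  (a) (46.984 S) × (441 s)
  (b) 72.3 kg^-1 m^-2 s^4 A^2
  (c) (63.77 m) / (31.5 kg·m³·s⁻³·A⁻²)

Dimensions:
  (a) [kg⁻¹·m⁻²·s³·A²] · [s] = kg⁻¹·m⁻²·s⁴·A²
  (b) kg⁻¹·m⁻²·s⁴·A²
  (c) [m] / [kg·m³·s⁻³·A⁻²] = kg⁻¹·m⁻²·s³·A²
All reduce to kg⁻¹·m⁻²·s⁴·A² except (c), which is kg⁻¹·m⁻²·s³·A².

(c)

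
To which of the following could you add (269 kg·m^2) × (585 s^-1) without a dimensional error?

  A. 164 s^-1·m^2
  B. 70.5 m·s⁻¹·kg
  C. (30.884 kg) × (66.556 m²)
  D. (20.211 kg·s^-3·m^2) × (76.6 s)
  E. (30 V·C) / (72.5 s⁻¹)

E.

Reference: [kg·m²] · [s⁻¹] = kg·m²·s⁻¹.
Each option:
  A. m²·s⁻¹
  B. kg·m·s⁻¹
  C. [kg] · [m²] = kg·m²
  D. [kg·m²·s⁻³] · [s] = kg·m²·s⁻²
  E. [kg·m²·s⁻²] / [s⁻¹] = kg·m²·s⁻¹  ← same
Only E. matches kg·m²·s⁻¹.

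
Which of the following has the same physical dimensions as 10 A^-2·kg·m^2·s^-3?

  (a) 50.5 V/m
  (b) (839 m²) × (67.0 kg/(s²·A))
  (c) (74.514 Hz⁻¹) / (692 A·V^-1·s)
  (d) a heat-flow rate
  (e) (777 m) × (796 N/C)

Reference: kg·m²·s⁻³·A⁻².
Each option:
  (a) V·m⁻¹ = J·C⁻¹·m⁻¹ = kg·m·s⁻³·A⁻¹
  (b) [m²] · [kg·s⁻²·A⁻¹] = kg·m²·s⁻²·A⁻¹
  (c) [s] / [kg⁻¹·m⁻²·s⁴·A²] = kg·m²·s⁻³·A⁻²  ← same
  (d) [heat-flow rate] = kg·m²·s⁻³
  (e) [m] · [kg·m·s⁻³·A⁻¹] = kg·m²·s⁻³·A⁻¹
Only (c) matches kg·m²·s⁻³·A⁻².

(c)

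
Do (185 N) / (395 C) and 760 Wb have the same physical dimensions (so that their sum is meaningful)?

No

Dimensions:
  (185 N) / (395 C):  [kg·m·s⁻²] / [s·A] = kg·m·s⁻³·A⁻¹
  760 Wb:  Wb = V·s = kg·m²·s⁻²·A⁻¹
kg·m·s⁻³·A⁻¹ ≠ kg·m²·s⁻²·A⁻¹, so they cannot be added.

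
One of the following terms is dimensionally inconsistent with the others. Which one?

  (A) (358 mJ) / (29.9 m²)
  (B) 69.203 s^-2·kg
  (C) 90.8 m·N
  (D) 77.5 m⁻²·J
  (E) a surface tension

(C)

Reduce each to base SI dimensions:
  (A) [kg·m²·s⁻²] / [m²] = kg·s⁻²
  (B) kg·s⁻²
  (C) N·m = kg·m·s⁻²·m = kg·m²·s⁻²
  (D) J·m⁻² = N·m·m⁻² = kg·s⁻²
  (E) [surface tension] = kg·s⁻²
All reduce to kg·s⁻² except (C), which is kg·m²·s⁻².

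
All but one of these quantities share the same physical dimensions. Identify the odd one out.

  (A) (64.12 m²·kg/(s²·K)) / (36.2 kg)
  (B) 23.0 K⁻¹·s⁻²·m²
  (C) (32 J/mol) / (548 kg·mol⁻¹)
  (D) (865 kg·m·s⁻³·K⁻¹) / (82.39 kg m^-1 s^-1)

Work out the base dimensions of each:
  (A) [kg·m²·s⁻²·K⁻¹] / [kg] = m²·s⁻²·K⁻¹
  (B) m²·s⁻²·K⁻¹
  (C) [kg·m²·s⁻²·mol⁻¹] / [kg·mol⁻¹] = m²·s⁻²
  (D) [kg·m·s⁻³·K⁻¹] / [kg·m⁻¹·s⁻¹] = m²·s⁻²·K⁻¹
All reduce to m²·s⁻²·K⁻¹ except (C), which is m²·s⁻².

(C)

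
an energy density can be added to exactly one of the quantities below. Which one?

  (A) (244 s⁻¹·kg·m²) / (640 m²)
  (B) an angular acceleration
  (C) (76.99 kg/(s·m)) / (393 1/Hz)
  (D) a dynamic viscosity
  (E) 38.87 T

Reference: [energy density] = kg·m⁻¹·s⁻².
Each option:
  (A) [kg·m²·s⁻¹] / [m²] = kg·s⁻¹
  (B) [angular acceleration] = s⁻²
  (C) [kg·m⁻¹·s⁻¹] / [s] = kg·m⁻¹·s⁻²  ← same
  (D) [dynamic viscosity] = kg·m⁻¹·s⁻¹
  (E) T = Wb·m⁻² = kg·s⁻²·A⁻¹
Only (C) matches kg·m⁻¹·s⁻².

(C)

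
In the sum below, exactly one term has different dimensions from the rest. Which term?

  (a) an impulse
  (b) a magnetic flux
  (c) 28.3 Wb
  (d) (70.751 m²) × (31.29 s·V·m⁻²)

(a)

Work out the base dimensions of each:
  (a) [impulse] = kg·m·s⁻¹
  (b) [magnetic flux] = kg·m²·s⁻²·A⁻¹
  (c) Wb = V·s = kg·m²·s⁻²·A⁻¹
  (d) [m²] · [kg·s⁻²·A⁻¹] = kg·m²·s⁻²·A⁻¹
All reduce to kg·m²·s⁻²·A⁻¹ except (a), which is kg·m·s⁻¹.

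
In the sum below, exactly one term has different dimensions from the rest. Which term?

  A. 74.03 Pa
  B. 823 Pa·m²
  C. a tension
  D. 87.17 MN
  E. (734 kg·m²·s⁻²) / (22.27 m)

Reduce each to base SI dimensions:
  A. Pa = N·m⁻² = kg·m⁻¹·s⁻²
  B. Pa·m² = N·m⁻²·m² = kg·m·s⁻²
  C. [tension] = kg·m·s⁻²
  D. N = kg·m·s⁻²
  E. [kg·m²·s⁻²] / [m] = kg·m·s⁻²
All reduce to kg·m·s⁻² except A., which is kg·m⁻¹·s⁻².

A.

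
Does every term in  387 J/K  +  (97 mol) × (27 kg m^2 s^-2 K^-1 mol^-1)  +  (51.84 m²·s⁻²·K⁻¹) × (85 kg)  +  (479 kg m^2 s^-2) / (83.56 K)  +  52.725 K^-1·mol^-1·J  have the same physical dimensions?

No

Expand each in SI base units:
  387 J/K:  J·K⁻¹ = N·m·K⁻¹ = kg·m²·s⁻²·K⁻¹
  (97 mol) × (27 kg m^2 s^-2 K^-1 mol^-1):  [mol] · [kg·m²·s⁻²·K⁻¹·mol⁻¹] = kg·m²·s⁻²·K⁻¹
  (51.84 m²·s⁻²·K⁻¹) × (85 kg):  [m²·s⁻²·K⁻¹] · [kg] = kg·m²·s⁻²·K⁻¹
  (479 kg m^2 s^-2) / (83.56 K):  [kg·m²·s⁻²] / [K] = kg·m²·s⁻²·K⁻¹
  52.725 K^-1·mol^-1·J:  J·mol⁻¹·K⁻¹ = N·m·mol⁻¹·K⁻¹ = kg·m²·s⁻²·K⁻¹·mol⁻¹
The terms do not share a single dimension (kg·m²·s⁻²·K⁻¹ vs kg·m²·s⁻²·K⁻¹·mol⁻¹).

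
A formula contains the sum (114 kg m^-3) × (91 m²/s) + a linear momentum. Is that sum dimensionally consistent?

No

Reduce each to base SI dimensions:
  (114 kg m^-3) × (91 m²/s):  [kg·m⁻³] · [m²·s⁻¹] = kg·m⁻¹·s⁻¹
  a linear momentum:  [linear momentum] = kg·m·s⁻¹
kg·m⁻¹·s⁻¹ ≠ kg·m·s⁻¹, so they cannot be added.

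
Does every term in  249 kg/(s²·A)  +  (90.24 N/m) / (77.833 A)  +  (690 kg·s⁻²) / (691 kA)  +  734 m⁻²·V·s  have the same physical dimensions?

Yes

Dimensions:
  249 kg/(s²·A):  kg·s⁻²·A⁻¹
  (90.24 N/m) / (77.833 A):  [kg·s⁻²] / [A] = kg·s⁻²·A⁻¹
  (690 kg·s⁻²) / (691 kA):  [kg·s⁻²] / [A] = kg·s⁻²·A⁻¹
  734 m⁻²·V·s:  V·s·m⁻² = J·C⁻¹·s·m⁻² = kg·s⁻²·A⁻¹
Every term reduces to kg·s⁻²·A⁻¹.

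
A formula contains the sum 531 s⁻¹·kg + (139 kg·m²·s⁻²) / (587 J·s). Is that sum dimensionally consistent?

Reduce each to base SI dimensions:
  531 s⁻¹·kg:  kg·s⁻¹
  (139 kg·m²·s⁻²) / (587 J·s):  [kg·m²·s⁻²] / [kg·m²·s⁻¹] = s⁻¹
kg·s⁻¹ ≠ s⁻¹, so they cannot be added.

No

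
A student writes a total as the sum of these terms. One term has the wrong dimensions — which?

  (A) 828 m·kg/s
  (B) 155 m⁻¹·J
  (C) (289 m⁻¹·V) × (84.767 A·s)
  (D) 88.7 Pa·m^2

(A)

Work out the base dimensions of each:
  (A) kg·m·s⁻¹
  (B) J·m⁻¹ = N·m·m⁻¹ = kg·m·s⁻²
  (C) [kg·m·s⁻³·A⁻¹] · [s·A] = kg·m·s⁻²
  (D) Pa·m² = N·m⁻²·m² = kg·m·s⁻²
All reduce to kg·m·s⁻² except (A), which is kg·m·s⁻¹.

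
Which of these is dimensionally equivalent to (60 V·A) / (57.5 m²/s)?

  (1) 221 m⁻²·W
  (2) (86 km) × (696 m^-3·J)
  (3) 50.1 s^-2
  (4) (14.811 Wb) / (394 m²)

Reference: [kg·m²·s⁻³] / [m²·s⁻¹] = kg·s⁻².
Each option:
  (1) W·m⁻² = J·s⁻¹·m⁻² = kg·s⁻³
  (2) [m] · [kg·m⁻¹·s⁻²] = kg·s⁻²  ← same
  (3) s⁻²
  (4) [kg·m²·s⁻²·A⁻¹] / [m²] = kg·s⁻²·A⁻¹
Only (2) matches kg·s⁻².

(2)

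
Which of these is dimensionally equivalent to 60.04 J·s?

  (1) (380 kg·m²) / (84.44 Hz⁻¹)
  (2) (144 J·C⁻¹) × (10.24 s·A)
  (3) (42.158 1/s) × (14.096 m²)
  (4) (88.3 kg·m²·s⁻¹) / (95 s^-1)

Reference: J·s = N·m·s = kg·m²·s⁻¹.
Each option:
  (1) [kg·m²] / [s] = kg·m²·s⁻¹  ← same
  (2) [kg·m²·s⁻³·A⁻¹] · [s·A] = kg·m²·s⁻²
  (3) [s⁻¹] · [m²] = m²·s⁻¹
  (4) [kg·m²·s⁻¹] / [s⁻¹] = kg·m²
Only (1) matches kg·m²·s⁻¹.

(1)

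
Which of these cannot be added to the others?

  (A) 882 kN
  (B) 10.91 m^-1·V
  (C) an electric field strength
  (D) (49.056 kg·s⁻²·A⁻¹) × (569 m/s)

Dimensions:
  (A) N = kg·m·s⁻²
  (B) V·m⁻¹ = J·C⁻¹·m⁻¹ = kg·m·s⁻³·A⁻¹
  (C) [electric field strength] = kg·m·s⁻³·A⁻¹
  (D) [kg·s⁻²·A⁻¹] · [m·s⁻¹] = kg·m·s⁻³·A⁻¹
All reduce to kg·m·s⁻³·A⁻¹ except (A), which is kg·m·s⁻².

(A)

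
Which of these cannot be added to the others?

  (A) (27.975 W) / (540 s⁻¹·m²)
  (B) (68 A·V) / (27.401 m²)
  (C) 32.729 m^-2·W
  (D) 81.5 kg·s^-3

(A)

Expand each in SI base units:
  (A) [kg·m²·s⁻³] / [m²·s⁻¹] = kg·s⁻²
  (B) [kg·m²·s⁻³] / [m²] = kg·s⁻³
  (C) W·m⁻² = J·s⁻¹·m⁻² = kg·s⁻³
  (D) kg·s⁻³
All reduce to kg·s⁻³ except (A), which is kg·s⁻².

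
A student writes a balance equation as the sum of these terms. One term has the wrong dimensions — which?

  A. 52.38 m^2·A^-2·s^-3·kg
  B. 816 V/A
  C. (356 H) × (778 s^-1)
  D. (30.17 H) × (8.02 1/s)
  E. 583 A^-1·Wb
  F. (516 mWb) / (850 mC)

Reduce each to base SI dimensions:
  A. kg·m²·s⁻³·A⁻²
  B. V·A⁻¹ = J·C⁻¹·A⁻¹ = kg·m²·s⁻³·A⁻²
  C. [kg·m²·s⁻²·A⁻²] · [s⁻¹] = kg·m²·s⁻³·A⁻²
  D. [kg·m²·s⁻²·A⁻²] · [s⁻¹] = kg·m²·s⁻³·A⁻²
  E. Wb·A⁻¹ = V·s·A⁻¹ = kg·m²·s⁻²·A⁻²
  F. [kg·m²·s⁻²·A⁻¹] / [s·A] = kg·m²·s⁻³·A⁻²
All reduce to kg·m²·s⁻³·A⁻² except E., which is kg·m²·s⁻²·A⁻².

E.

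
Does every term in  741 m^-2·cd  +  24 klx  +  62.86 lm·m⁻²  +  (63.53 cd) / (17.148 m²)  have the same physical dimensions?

Reduce each to base SI dimensions:
  741 m^-2·cd:  cd·m⁻² = m⁻²·cd
  24 klx:  lx = lm·m⁻² = m⁻²·cd
  62.86 lm·m⁻²:  lm·m⁻² = cd·m⁻² = m⁻²·cd
  (63.53 cd) / (17.148 m²):  [cd] / [m²] = m⁻²·cd
Every term reduces to m⁻²·cd.

Yes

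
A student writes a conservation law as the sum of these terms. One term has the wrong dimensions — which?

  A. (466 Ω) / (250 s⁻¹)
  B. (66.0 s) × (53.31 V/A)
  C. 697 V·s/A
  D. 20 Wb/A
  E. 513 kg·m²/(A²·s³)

Reduce each to base SI dimensions:
  A. [kg·m²·s⁻³·A⁻²] / [s⁻¹] = kg·m²·s⁻²·A⁻²
  B. [s] · [kg·m²·s⁻³·A⁻²] = kg·m²·s⁻²·A⁻²
  C. V·s·A⁻¹ = J·C⁻¹·s·A⁻¹ = kg·m²·s⁻²·A⁻²
  D. Wb·A⁻¹ = V·s·A⁻¹ = kg·m²·s⁻²·A⁻²
  E. kg·m²·s⁻³·A⁻²
All reduce to kg·m²·s⁻²·A⁻² except E., which is kg·m²·s⁻³·A⁻².

E.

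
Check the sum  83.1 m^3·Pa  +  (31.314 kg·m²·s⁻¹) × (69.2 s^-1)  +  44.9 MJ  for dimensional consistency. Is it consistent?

Yes

In SI base units:
  83.1 m^3·Pa:  Pa·m³ = N·m⁻²·m³ = kg·m²·s⁻²
  (31.314 kg·m²·s⁻¹) × (69.2 s^-1):  [kg·m²·s⁻¹] · [s⁻¹] = kg·m²·s⁻²
  44.9 MJ:  J = N·m = kg·m²·s⁻²
Every term reduces to kg·m²·s⁻².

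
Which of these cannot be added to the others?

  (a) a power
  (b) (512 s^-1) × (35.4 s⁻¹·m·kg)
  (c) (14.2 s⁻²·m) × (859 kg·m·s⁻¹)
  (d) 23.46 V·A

Work out the base dimensions of each:
  (a) [power] = kg·m²·s⁻³
  (b) [s⁻¹] · [kg·m·s⁻¹] = kg·m·s⁻²
  (c) [m·s⁻²] · [kg·m·s⁻¹] = kg·m²·s⁻³
  (d) V·A = J·C⁻¹·A = kg·m²·s⁻³
All reduce to kg·m²·s⁻³ except (b), which is kg·m·s⁻².

(b)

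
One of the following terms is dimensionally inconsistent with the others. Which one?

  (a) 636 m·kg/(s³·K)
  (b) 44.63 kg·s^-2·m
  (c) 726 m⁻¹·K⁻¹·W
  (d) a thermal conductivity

Expand each in SI base units:
  (a) kg·m·s⁻³·K⁻¹
  (b) kg·m·s⁻²
  (c) W·m⁻¹·K⁻¹ = J·s⁻¹·m⁻¹·K⁻¹ = kg·m·s⁻³·K⁻¹
  (d) [thermal conductivity] = kg·m·s⁻³·K⁻¹
All reduce to kg·m·s⁻³·K⁻¹ except (b), which is kg·m·s⁻².

(b)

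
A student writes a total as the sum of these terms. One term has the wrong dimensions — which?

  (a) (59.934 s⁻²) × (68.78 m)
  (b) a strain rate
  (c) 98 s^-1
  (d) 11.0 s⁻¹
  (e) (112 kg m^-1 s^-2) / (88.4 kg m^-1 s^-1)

(a)

Dimensions:
  (a) [s⁻²] · [m] = m·s⁻²
  (b) [strain rate] = s⁻¹
  (c) s⁻¹
  (d) s⁻¹
  (e) [kg·m⁻¹·s⁻²] / [kg·m⁻¹·s⁻¹] = s⁻¹
All reduce to s⁻¹ except (a), which is m·s⁻².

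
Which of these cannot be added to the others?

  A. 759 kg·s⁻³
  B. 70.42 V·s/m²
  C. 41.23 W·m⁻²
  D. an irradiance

B.

In SI base units:
  A. kg·s⁻³
  B. V·s·m⁻² = J·C⁻¹·s·m⁻² = kg·s⁻²·A⁻¹
  C. W·m⁻² = J·s⁻¹·m⁻² = kg·s⁻³
  D. [irradiance] = kg·s⁻³
All reduce to kg·s⁻³ except B., which is kg·s⁻²·A⁻¹.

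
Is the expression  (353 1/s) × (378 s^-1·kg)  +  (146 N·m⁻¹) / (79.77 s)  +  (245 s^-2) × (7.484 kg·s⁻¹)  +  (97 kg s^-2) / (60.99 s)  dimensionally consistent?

Dimensions:
  (353 1/s) × (378 s^-1·kg):  [s⁻¹] · [kg·s⁻¹] = kg·s⁻²
  (146 N·m⁻¹) / (79.77 s):  [kg·s⁻²] / [s] = kg·s⁻³
  (245 s^-2) × (7.484 kg·s⁻¹):  [s⁻²] · [kg·s⁻¹] = kg·s⁻³
  (97 kg s^-2) / (60.99 s):  [kg·s⁻²] / [s] = kg·s⁻³
The terms do not share a single dimension (kg·s⁻² vs kg·s⁻³).

No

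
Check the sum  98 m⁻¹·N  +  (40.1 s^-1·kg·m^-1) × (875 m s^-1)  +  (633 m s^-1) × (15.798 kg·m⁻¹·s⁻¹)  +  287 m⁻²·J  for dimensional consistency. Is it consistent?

Yes

Reduce each to base SI dimensions:
  98 m⁻¹·N:  N·m⁻¹ = kg·m·s⁻²·m⁻¹ = kg·s⁻²
  (40.1 s^-1·kg·m^-1) × (875 m s^-1):  [kg·m⁻¹·s⁻¹] · [m·s⁻¹] = kg·s⁻²
  (633 m s^-1) × (15.798 kg·m⁻¹·s⁻¹):  [m·s⁻¹] · [kg·m⁻¹·s⁻¹] = kg·s⁻²
  287 m⁻²·J:  J·m⁻² = N·m·m⁻² = kg·s⁻²
Every term reduces to kg·s⁻².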